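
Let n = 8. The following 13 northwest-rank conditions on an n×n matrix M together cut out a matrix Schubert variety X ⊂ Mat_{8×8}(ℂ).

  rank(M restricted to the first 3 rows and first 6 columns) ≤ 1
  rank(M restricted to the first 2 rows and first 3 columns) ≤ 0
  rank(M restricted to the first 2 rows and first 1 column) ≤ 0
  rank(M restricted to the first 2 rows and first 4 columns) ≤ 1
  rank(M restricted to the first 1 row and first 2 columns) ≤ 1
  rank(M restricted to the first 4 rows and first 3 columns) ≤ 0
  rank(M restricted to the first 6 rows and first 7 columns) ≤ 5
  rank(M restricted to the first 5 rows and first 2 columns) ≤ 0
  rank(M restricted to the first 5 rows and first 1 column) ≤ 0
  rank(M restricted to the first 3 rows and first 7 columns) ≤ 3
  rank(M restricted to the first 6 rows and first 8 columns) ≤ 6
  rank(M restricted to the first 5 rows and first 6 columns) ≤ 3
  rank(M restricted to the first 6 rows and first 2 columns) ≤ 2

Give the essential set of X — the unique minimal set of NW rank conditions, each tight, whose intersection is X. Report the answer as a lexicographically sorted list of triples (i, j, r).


Reconstructing r_w from the 13 given conditions:

  row 1: 0 | 0 | 0 | 1 | 1 | 1 | 1 | 1
  row 2: 0 | 0 | 0 | 1 | 1 | 1 | 2 | 2
  row 3: 0 | 0 | 0 | 1 | 1 | 1 | 2 | 3
  row 4: 0 | 0 | 0 | 1 | 2 | 2 | 3 | 4
  row 5: 0 | 0 | 1 | 2 | 3 | 3 | 4 | 5
  row 6: 1 | 1 | 2 | 3 | 4 | 4 | 5 | 6
  row 7: 1 | 2 | 3 | 4 | 5 | 5 | 6 | 7
  row 8: 1 | 2 | 3 | 4 | 5 | 6 | 7 | 8

giving w = (4, 7, 8, 5, 3, 1, 2, 6) via Δ²R.

D(w) has 18 cells with 3 SE-corners; essential set:

[(3, 6, 1), (4, 3, 0), (5, 2, 0)]


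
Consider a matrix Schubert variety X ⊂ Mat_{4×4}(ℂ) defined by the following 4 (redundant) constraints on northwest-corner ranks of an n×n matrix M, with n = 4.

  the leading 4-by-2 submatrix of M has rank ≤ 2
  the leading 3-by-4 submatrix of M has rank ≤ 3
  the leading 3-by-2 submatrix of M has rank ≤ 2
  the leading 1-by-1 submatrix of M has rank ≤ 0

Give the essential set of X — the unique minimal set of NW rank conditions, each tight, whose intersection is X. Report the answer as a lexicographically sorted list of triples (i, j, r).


Computing R[i][j] = min implied NW-rank bound (n=4, 4 conditions):

  R[1]: 0 1 1 1
  R[2]: 1 2 2 2
  R[3]: 1 2 3 3
  R[4]: 1 2 3 4

hence w(1..4) = (2, 1, 3, 4).

ℓ(w)=1; the 1 essential cell (i,j,r):

[(1, 1, 0)]


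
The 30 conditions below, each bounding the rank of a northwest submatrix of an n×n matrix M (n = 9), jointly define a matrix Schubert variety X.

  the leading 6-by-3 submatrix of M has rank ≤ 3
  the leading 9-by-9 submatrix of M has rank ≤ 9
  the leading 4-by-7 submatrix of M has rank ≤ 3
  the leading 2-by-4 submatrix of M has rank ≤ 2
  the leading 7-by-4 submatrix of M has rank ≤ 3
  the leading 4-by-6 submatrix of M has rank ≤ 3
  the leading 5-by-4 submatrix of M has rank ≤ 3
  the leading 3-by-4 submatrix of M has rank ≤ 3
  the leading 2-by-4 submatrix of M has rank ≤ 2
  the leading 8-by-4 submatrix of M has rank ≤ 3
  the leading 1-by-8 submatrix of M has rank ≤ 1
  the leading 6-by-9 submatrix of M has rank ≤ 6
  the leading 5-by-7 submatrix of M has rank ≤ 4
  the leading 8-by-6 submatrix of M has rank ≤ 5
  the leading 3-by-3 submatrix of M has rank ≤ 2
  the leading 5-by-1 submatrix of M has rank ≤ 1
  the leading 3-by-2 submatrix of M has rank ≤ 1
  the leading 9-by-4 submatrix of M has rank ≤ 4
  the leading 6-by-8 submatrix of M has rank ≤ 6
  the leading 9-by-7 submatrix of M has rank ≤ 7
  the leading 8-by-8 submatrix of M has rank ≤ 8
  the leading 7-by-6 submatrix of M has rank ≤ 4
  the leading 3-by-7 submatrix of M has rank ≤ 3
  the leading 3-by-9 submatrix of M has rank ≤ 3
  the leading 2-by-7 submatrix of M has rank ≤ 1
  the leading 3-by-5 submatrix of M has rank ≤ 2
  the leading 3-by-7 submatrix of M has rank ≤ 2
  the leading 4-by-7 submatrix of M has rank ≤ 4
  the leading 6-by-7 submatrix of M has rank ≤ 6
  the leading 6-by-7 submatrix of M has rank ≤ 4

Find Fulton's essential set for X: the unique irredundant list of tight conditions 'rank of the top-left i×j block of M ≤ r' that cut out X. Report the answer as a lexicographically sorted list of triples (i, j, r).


Propagating the 30 rank bounds to every northwest block:

  i=1: 1 1 1 1 1 1 1 1 1
  i=2: 1 1 1 1 1 1 1 2 2
  i=3: 1 1 2 2 2 2 2 3 3
  i=4: 1 2 3 3 3 3 3 4 4
  i=5: 1 2 3 3 4 4 4 5 5
  i=6: 1 2 3 3 4 4 4 5 6
  i=7: 1 2 3 3 4 4 5 6 7
  i=8: 1 2 3 3 4 5 6 7 8
  i=9: 1 2 3 4 5 6 7 8 9

reading off 1-entries of Δ²R: w = (1, 8, 3, 2, 5, 9, 7, 6, 4).

D(w) has 14 cells with 5 SE-corners; essential set:

[(2, 7, 1), (3, 2, 1), (6, 7, 4), (7, 6, 4), (8, 4, 3)]


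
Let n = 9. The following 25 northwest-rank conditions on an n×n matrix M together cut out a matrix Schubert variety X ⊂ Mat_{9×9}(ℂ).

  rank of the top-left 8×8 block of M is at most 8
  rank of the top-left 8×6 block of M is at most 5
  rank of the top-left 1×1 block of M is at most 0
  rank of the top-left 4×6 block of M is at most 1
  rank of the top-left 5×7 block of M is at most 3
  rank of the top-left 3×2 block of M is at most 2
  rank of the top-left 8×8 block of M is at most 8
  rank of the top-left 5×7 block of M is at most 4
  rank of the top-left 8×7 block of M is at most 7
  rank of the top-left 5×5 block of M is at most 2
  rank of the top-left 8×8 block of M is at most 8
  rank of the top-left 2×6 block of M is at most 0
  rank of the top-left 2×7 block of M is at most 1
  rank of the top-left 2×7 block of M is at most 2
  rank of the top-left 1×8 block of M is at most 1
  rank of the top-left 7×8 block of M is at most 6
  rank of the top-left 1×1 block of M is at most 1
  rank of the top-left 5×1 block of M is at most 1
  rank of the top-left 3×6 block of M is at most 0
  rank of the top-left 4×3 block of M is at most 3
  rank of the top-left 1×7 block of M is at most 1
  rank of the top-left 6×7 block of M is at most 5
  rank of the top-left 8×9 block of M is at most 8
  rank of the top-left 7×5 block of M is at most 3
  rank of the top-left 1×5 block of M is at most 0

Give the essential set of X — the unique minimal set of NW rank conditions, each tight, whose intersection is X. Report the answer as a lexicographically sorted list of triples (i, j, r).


Computing R[i][j] = min implied NW-rank bound (n=9, 25 conditions):

  R[1]: 0  0  0  0  0  0  1  1  1
  R[2]: 0  0  0  0  0  0  1  2  2
  R[3]: 0  0  0  0  0  0  1  2  3
  R[4]: 1  1  1  1  1  1  2  3  4
  R[5]: 1  2  2  2  2  2  3  4  5
  R[6]: 1  2  3  3  3  3  4  5  6
  R[7]: 1  2  3  3  3  4  5  6  7
  R[8]: 1  2  3  4  4  5  6  7  8
  R[9]: 1  2  3  4  5  6  7  8  9

the unique w with this rank table is (7, 8, 9, 1, 2, 3, 6, 4, 5).

D(w) has 20 cells with 2 SE-corners; essential set:

[(3, 6, 0), (7, 5, 3)]


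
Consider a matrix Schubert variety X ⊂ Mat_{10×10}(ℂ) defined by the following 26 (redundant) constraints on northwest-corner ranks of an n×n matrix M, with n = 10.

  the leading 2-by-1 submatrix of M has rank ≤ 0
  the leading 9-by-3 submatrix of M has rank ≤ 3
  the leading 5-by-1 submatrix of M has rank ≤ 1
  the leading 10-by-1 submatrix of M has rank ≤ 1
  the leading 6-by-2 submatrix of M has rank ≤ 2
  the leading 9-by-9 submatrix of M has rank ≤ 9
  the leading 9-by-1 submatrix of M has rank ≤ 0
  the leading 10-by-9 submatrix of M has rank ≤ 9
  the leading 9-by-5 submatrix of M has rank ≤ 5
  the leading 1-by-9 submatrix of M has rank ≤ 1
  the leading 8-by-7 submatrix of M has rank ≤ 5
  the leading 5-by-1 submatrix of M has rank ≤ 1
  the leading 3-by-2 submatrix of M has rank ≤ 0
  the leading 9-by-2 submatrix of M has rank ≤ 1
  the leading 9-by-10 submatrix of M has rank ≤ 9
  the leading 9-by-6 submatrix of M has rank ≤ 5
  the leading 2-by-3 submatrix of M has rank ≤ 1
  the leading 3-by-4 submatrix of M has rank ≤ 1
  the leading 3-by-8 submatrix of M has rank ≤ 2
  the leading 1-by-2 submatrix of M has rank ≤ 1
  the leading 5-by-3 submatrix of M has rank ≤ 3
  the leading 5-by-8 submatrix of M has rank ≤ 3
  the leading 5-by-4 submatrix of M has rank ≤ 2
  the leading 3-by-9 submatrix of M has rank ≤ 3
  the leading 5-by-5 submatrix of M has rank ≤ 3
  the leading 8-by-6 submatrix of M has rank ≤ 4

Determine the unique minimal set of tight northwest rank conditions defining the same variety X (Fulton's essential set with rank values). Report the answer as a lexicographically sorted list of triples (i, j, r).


Computing R[i][j] = min implied NW-rank bound (n=10, 26 conditions):

  0 | 0 | 1 | 1 | 1 | 1 | 1 | 1 | 1 | 1
  0 | 0 | 1 | 1 | 2 | 2 | 2 | 2 | 2 | 2
  0 | 0 | 1 | 1 | 2 | 2 | 2 | 2 | 3 | 3
  0 | 1 | 2 | 2 | 3 | 3 | 3 | 3 | 4 | 4
  0 | 1 | 2 | 2 | 3 | 3 | 3 | 3 | 4 | 5
  0 | 1 | 2 | 3 | 4 | 4 | 4 | 4 | 5 | 6
  0 | 1 | 2 | 3 | 4 | 4 | 5 | 5 | 6 | 7
  0 | 1 | 2 | 3 | 4 | 4 | 5 | 6 | 7 | 8
  0 | 1 | 2 | 3 | 4 | 5 | 6 | 7 | 8 | 9
  1 | 2 | 3 | 4 | 5 | 6 | 7 | 8 | 9 | 10

giving w = (3, 5, 9, 2, 10, 4, 7, 8, 6, 1) via Δ²R.

|D(w)|=23, |Ess(w)|=7:

[(3, 2, 0), (3, 4, 1), (3, 8, 2), (5, 4, 2), (5, 8, 3), (8, 6, 4), (9, 1, 0)]


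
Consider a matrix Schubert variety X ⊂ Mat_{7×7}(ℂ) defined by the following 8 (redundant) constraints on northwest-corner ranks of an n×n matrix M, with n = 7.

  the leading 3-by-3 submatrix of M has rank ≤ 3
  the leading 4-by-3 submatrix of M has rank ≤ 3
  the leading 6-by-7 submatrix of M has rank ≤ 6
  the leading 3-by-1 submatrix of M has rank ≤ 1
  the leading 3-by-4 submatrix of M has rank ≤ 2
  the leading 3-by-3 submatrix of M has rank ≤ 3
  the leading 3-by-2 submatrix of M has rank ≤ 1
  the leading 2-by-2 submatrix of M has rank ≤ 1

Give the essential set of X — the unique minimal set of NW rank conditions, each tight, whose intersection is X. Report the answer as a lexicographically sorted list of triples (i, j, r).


Reconstructing r_w from the 8 given conditions:

  row 1: 1  1  1  1  1  1  1
  row 2: 1  1  2  2  2  2  2
  row 3: 1  1  2  2  3  3  3
  row 4: 1  2  3  3  4  4  4
  row 5: 1  2  3  4  5  5  5
  row 6: 1  2  3  4  5  6  6
  row 7: 1  2  3  4  5  6  7

second differences of R give the permutation w = (1, 3, 5, 2, 4, 6, 7).

D(w) has 3 cells with 2 SE-corners; essential set:

[(3, 2, 1), (3, 4, 2)]


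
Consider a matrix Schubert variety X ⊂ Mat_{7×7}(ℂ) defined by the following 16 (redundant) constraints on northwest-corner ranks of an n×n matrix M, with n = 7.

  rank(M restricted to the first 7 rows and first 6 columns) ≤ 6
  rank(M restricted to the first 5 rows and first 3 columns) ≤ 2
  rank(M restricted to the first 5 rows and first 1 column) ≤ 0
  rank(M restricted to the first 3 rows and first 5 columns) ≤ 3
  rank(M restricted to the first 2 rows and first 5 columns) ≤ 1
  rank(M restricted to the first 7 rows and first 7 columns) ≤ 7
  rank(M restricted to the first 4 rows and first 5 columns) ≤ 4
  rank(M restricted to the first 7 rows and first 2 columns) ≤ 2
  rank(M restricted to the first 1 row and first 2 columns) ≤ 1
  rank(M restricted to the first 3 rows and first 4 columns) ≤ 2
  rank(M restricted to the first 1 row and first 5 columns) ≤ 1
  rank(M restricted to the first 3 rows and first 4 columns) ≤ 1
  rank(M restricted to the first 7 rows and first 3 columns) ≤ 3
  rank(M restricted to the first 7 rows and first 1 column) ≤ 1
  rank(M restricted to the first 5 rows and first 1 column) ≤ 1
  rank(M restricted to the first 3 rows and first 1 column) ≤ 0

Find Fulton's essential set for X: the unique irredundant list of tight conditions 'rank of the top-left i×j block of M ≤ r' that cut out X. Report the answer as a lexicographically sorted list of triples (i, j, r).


Rank table r_w(7×7) implied by the 16 constraints:

  i=1: 0 | 1 | 1 | 1 | 1 | 1 | 1
  i=2: 0 | 1 | 1 | 1 | 1 | 2 | 2
  i=3: 0 | 1 | 1 | 1 | 2 | 3 | 3
  i=4: 0 | 1 | 2 | 2 | 3 | 4 | 4
  i=5: 0 | 1 | 2 | 3 | 4 | 5 | 5
  i=6: 1 | 2 | 3 | 4 | 5 | 6 | 6
  i=7: 1 | 2 | 3 | 4 | 5 | 6 | 7

second differences of R give the permutation w = (2, 6, 5, 3, 4, 1, 7).

3 SE-corners of the 10-cell Rothe diagram give Ess(w):

[(2, 5, 1), (3, 4, 1), (5, 1, 0)]


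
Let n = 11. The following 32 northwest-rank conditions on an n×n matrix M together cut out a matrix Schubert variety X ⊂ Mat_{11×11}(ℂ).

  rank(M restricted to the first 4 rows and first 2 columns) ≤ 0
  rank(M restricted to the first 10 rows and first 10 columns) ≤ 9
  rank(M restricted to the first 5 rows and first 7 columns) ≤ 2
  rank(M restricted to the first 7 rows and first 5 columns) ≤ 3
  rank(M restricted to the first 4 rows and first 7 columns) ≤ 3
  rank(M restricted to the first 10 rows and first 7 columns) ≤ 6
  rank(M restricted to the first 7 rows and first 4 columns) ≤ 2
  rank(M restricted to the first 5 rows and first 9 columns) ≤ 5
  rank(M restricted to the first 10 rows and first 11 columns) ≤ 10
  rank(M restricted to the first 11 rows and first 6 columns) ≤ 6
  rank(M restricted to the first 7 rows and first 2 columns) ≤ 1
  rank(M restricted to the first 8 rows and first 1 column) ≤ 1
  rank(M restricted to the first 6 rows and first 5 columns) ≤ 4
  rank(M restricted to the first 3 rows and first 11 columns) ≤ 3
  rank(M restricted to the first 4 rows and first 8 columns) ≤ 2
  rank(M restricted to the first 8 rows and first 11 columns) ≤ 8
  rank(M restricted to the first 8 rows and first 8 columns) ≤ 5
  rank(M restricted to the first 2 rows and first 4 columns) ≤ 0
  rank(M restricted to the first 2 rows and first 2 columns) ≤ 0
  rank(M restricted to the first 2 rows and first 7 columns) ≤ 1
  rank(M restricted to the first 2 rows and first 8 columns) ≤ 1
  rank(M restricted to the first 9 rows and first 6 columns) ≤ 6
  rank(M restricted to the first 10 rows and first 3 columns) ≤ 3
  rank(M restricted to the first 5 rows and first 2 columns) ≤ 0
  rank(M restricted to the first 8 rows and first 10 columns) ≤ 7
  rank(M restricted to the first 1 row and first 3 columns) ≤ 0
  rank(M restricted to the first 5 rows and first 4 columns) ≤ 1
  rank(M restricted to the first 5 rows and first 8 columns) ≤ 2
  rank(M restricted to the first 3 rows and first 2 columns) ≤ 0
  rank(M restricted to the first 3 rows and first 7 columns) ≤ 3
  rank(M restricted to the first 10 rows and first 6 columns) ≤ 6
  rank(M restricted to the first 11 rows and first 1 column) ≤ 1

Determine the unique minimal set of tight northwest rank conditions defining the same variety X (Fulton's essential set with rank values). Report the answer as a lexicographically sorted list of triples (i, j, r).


Rank table r_w(11×11) implied by the 32 constraints:

  R[1]: 0 | 0 | 0 | 0 | 1 | 1 | 1 | 1 | 1 | 1 | 1
  R[2]: 0 | 0 | 0 | 0 | 1 | 1 | 1 | 1 | 2 | 2 | 2
  R[3]: 0 | 0 | 1 | 1 | 2 | 2 | 2 | 2 | 3 | 3 | 3
  R[4]: 0 | 0 | 1 | 1 | 2 | 2 | 2 | 2 | 3 | 4 | 4
  R[5]: 0 | 0 | 1 | 1 | 2 | 2 | 2 | 2 | 3 | 4 | 5
  R[6]: 1 | 1 | 2 | 2 | 3 | 3 | 3 | 3 | 4 | 5 | 6
  R[7]: 1 | 1 | 2 | 2 | 3 | 4 | 4 | 4 | 5 | 6 | 7
  R[8]: 1 | 2 | 3 | 3 | 4 | 5 | 5 | 5 | 6 | 7 | 8
  R[9]: 1 | 2 | 3 | 4 | 5 | 6 | 6 | 6 | 7 | 8 | 9
  R[10]: 1 | 2 | 3 | 4 | 5 | 6 | 6 | 7 | 8 | 9 | 10
  R[11]: 1 | 2 | 3 | 4 | 5 | 6 | 7 | 8 | 9 | 10 | 11

the unique w with this rank table is (5, 9, 3, 10, 11, 1, 6, 2, 4, 8, 7).

8 SE-corners of the 28-cell Rothe diagram give Ess(w):

[(2, 4, 0), (2, 8, 1), (5, 2, 0), (5, 4, 1), (5, 8, 2), (7, 2, 1), (7, 4, 2), (10, 7, 6)]


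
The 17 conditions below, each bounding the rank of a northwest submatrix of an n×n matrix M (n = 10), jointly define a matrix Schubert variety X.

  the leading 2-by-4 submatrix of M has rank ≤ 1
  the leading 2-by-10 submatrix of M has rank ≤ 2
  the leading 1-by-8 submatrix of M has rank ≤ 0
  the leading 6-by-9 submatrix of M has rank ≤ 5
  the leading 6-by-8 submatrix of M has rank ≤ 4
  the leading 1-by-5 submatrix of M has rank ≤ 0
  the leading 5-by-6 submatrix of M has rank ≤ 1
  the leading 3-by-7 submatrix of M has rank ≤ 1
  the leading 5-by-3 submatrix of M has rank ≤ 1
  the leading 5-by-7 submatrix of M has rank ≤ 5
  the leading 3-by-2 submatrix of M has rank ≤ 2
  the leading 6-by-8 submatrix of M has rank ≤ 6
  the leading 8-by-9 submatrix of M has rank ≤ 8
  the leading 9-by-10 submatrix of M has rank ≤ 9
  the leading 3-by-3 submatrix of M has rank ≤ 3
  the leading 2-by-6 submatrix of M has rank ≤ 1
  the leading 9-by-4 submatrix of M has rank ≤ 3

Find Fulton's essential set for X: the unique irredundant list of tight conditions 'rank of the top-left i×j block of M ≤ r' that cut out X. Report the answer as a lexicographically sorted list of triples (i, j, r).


Recovering R(i,j) via the rank-extension bound from the 17 conditions:

  0 | 0 | 0 | 0 | 0 | 0 | 0 | 0 | 1 | 1
  1 | 1 | 1 | 1 | 1 | 1 | 1 | 1 | 2 | 2
  1 | 1 | 1 | 1 | 1 | 1 | 1 | 2 | 3 | 3
  1 | 1 | 1 | 1 | 1 | 1 | 2 | 3 | 4 | 4
  1 | 1 | 1 | 1 | 1 | 1 | 2 | 3 | 4 | 5
  1 | 2 | 2 | 2 | 2 | 2 | 3 | 4 | 5 | 6
  1 | 2 | 3 | 3 | 3 | 3 | 4 | 5 | 6 | 7
  1 | 2 | 3 | 3 | 4 | 4 | 5 | 6 | 7 | 8
  1 | 2 | 3 | 3 | 4 | 5 | 6 | 7 | 8 | 9
  1 | 2 | 3 | 4 | 5 | 6 | 7 | 8 | 9 | 10

second differences of R give the permutation w = (9, 1, 8, 7, 10, 2, 3, 5, 6, 4).

ℓ(w)=26; the 4 essential cells (i,j,r):

[(1, 8, 0), (3, 7, 1), (5, 6, 1), (9, 4, 3)]


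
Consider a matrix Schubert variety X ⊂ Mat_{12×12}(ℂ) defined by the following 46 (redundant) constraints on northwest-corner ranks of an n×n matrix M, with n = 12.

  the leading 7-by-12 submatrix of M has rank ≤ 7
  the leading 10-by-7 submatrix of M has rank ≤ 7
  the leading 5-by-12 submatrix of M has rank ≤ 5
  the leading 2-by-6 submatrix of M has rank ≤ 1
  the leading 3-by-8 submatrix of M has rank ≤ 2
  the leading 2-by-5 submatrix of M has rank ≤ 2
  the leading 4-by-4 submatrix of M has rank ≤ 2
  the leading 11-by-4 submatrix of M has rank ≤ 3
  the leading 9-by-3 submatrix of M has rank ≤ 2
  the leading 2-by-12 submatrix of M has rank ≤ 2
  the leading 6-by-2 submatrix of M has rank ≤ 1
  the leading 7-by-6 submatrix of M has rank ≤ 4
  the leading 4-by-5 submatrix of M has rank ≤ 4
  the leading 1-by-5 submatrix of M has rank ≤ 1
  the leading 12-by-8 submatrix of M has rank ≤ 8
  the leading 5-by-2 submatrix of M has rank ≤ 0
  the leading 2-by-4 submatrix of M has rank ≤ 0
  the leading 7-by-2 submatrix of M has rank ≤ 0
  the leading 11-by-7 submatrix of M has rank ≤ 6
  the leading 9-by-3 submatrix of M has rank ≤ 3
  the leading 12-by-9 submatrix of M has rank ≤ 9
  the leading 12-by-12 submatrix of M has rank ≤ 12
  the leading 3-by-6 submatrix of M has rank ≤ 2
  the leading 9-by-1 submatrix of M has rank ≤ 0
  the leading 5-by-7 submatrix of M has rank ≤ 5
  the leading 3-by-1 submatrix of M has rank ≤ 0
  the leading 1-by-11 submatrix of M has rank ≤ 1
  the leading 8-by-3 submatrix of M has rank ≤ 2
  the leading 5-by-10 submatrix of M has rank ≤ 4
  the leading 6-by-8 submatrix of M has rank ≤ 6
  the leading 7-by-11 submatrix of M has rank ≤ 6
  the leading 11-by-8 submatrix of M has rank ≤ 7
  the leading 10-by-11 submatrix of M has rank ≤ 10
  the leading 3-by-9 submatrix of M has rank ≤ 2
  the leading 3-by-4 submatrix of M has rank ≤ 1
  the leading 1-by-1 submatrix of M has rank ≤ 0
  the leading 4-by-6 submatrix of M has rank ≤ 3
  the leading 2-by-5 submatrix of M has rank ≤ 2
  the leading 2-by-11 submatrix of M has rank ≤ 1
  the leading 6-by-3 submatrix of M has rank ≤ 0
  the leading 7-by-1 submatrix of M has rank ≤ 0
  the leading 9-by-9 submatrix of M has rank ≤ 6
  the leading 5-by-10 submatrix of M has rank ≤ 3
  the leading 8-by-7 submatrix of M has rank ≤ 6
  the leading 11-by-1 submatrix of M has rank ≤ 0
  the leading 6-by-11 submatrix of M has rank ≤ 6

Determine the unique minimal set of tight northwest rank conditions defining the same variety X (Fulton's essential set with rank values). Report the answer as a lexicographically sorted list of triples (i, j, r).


Rank table r_w(12×12) implied by the 46 constraints:

  R[1]: 0, 0, 0, 0, 1, 1, 1, 1, 1, 1, 1, 1
  R[2]: 0, 0, 0, 0, 1, 1, 1, 1, 1, 1, 1, 2
  R[3]: 0, 0, 0, 1, 2, 2, 2, 2, 2, 2, 2, 3
  R[4]: 0, 0, 0, 1, 2, 3, 3, 3, 3, 3, 3, 4
  R[5]: 0, 0, 0, 1, 2, 3, 3, 3, 3, 3, 4, 5
  R[6]: 0, 0, 0, 1, 2, 3, 4, 4, 4, 4, 5, 6
  R[7]: 0, 0, 1, 2, 3, 4, 5, 5, 5, 5, 6, 7
  R[8]: 0, 1, 2, 3, 4, 5, 6, 6, 6, 6, 7, 8
  R[9]: 0, 1, 2, 3, 4, 5, 6, 6, 6, 7, 8, 9
  R[10]: 0, 1, 2, 3, 4, 5, 6, 7, 7, 8, 9, 10
  R[11]: 0, 1, 2, 3, 4, 5, 6, 7, 8, 9, 10, 11
  R[12]: 1, 2, 3, 4, 5, 6, 7, 8, 9, 10, 11, 12

second differences of R give the permutation w = (5, 12, 4, 6, 11, 7, 3, 2, 10, 8, 9, 1).

Rothe diagram D(w) (38 cells), 7 SE-corners (essential conditions):

[(2, 4, 0), (2, 11, 1), (5, 10, 3), (6, 3, 0), (7, 2, 0), (9, 9, 6), (11, 1, 0)]


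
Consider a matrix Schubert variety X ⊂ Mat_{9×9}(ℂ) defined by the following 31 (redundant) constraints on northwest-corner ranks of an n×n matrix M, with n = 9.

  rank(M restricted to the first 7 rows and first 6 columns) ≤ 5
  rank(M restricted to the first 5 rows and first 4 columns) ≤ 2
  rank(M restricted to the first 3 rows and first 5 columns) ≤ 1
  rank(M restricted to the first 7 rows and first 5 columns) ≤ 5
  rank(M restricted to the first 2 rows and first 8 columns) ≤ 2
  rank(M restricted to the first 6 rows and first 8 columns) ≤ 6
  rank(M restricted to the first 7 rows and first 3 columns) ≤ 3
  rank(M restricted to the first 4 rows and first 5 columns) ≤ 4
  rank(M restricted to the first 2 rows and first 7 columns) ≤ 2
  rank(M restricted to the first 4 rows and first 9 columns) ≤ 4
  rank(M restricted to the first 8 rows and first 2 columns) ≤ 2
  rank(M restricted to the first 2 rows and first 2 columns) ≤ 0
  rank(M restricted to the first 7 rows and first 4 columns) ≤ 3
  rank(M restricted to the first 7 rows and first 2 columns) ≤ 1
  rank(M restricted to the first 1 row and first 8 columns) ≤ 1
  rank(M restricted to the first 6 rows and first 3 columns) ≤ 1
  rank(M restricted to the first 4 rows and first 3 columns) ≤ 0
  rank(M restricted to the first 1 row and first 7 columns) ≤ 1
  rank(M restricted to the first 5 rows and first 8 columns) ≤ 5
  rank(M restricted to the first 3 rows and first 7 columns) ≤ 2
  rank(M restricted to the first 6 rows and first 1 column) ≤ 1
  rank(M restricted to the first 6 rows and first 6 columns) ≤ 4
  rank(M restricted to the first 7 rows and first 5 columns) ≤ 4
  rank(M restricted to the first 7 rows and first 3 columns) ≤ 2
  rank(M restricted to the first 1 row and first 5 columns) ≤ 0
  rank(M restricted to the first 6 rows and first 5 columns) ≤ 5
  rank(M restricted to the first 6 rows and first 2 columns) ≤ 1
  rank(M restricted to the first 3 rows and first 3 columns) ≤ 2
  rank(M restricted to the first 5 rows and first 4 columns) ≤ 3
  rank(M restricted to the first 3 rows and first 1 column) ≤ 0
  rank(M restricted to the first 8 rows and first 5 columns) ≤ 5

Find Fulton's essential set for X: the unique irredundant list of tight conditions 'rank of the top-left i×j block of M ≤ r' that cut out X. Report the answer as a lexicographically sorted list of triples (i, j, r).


Rank table r_w(9×9) implied by the 31 constraints:

  row 1: 0, 0, 0, 0, 0, 1, 1, 1, 1
  row 2: 0, 0, 0, 1, 1, 2, 2, 2, 2
  row 3: 0, 0, 0, 1, 1, 2, 2, 3, 3
  row 4: 0, 0, 0, 1, 2, 3, 3, 4, 4
  row 5: 1, 1, 1, 2, 3, 4, 4, 5, 5
  row 6: 1, 1, 1, 2, 3, 4, 5, 6, 6
  row 7: 1, 1, 2, 3, 4, 5, 6, 7, 7
  row 8: 1, 2, 3, 4, 5, 6, 7, 8, 8
  row 9: 1, 2, 3, 4, 5, 6, 7, 8, 9

giving w = (6, 4, 8, 5, 1, 7, 3, 2, 9) via Δ²R.

6 SE-corners of the 19-cell Rothe diagram give Ess(w):

[(1, 5, 0), (3, 5, 1), (3, 7, 2), (4, 3, 0), (6, 3, 1), (7, 2, 1)]


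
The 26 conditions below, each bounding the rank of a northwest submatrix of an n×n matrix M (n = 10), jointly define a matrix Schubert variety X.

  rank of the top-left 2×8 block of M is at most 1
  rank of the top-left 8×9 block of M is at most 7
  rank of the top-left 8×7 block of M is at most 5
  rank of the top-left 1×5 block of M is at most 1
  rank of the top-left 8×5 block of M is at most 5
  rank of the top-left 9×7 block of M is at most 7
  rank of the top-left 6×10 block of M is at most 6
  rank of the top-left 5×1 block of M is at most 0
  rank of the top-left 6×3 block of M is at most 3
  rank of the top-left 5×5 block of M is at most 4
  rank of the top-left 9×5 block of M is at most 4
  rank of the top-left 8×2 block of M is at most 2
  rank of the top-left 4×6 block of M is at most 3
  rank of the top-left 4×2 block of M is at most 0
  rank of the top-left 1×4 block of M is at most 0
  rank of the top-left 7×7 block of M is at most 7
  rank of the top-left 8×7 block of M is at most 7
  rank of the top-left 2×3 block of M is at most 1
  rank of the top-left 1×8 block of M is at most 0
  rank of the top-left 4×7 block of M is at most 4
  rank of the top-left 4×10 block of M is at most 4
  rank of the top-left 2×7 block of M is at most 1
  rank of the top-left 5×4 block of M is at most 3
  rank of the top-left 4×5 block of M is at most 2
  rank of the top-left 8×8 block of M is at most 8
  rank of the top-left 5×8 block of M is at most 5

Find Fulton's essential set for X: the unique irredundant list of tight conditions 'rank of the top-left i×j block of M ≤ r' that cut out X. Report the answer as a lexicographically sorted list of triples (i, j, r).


Reconstructing r_w from the 26 given conditions:

  row 1: 0 | 0 | 0 | 0 | 0 | 0 | 0 | 0 | 1 | 1
  row 2: 0 | 0 | 1 | 1 | 1 | 1 | 1 | 1 | 2 | 2
  row 3: 0 | 0 | 1 | 2 | 2 | 2 | 2 | 2 | 3 | 3
  row 4: 0 | 0 | 1 | 2 | 2 | 3 | 3 | 3 | 4 | 4
  row 5: 0 | 1 | 2 | 3 | 3 | 4 | 4 | 4 | 5 | 5
  row 6: 1 | 2 | 3 | 4 | 4 | 5 | 5 | 5 | 6 | 6
  row 7: 1 | 2 | 3 | 4 | 4 | 5 | 5 | 6 | 7 | 7
  row 8: 1 | 2 | 3 | 4 | 4 | 5 | 5 | 6 | 7 | 8
  row 9: 1 | 2 | 3 | 4 | 4 | 5 | 6 | 7 | 8 | 9
  row 10: 1 | 2 | 3 | 4 | 5 | 6 | 7 | 8 | 9 | 10

reading off 1-entries of Δ²R: w = (9, 3, 4, 6, 2, 1, 8, 10, 7, 5).

ℓ(w)=21; the 6 essential cells (i,j,r):

[(1, 8, 0), (4, 2, 0), (4, 5, 2), (5, 1, 0), (8, 7, 5), (9, 5, 4)]


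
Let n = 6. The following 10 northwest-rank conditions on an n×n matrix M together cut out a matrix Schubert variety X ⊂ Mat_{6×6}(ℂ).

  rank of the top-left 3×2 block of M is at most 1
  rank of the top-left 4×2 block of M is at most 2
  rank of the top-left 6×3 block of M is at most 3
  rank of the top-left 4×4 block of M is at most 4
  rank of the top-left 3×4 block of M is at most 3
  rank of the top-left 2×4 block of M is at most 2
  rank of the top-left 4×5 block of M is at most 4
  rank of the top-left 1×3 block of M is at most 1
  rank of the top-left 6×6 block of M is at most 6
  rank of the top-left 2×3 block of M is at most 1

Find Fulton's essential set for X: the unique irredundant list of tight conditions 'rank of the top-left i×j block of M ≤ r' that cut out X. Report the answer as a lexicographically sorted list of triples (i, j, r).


Reconstructing r_w from the 10 given conditions:

  1 1 1 1 1 1
  1 1 1 2 2 2
  1 1 2 3 3 3
  1 2 3 4 4 4
  1 2 3 4 5 5
  1 2 3 4 5 6

second differences of R give the permutation w = (1, 4, 3, 2, 5, 6).

2 SE-corners of the 3-cell Rothe diagram give Ess(w):

[(2, 3, 1), (3, 2, 1)]


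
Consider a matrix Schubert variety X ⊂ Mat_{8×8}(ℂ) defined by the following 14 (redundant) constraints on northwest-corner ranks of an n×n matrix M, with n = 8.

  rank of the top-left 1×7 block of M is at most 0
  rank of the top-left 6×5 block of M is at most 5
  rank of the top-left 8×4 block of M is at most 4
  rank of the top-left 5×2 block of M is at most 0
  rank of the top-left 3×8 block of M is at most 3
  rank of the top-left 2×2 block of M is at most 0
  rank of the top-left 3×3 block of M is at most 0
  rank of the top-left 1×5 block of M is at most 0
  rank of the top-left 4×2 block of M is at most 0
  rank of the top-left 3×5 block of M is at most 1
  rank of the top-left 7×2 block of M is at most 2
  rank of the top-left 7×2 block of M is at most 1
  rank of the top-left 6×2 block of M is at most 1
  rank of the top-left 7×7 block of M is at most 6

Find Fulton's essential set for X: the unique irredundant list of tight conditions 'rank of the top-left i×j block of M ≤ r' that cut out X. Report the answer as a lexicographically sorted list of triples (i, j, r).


Recovering R(i,j) via the rank-extension bound from the 14 conditions:

  0 0 0 0 0 0 0 1
  0 0 0 1 1 1 1 2
  0 0 0 1 1 2 2 3
  0 0 1 2 2 3 3 4
  0 0 1 2 3 4 4 5
  1 1 2 3 4 5 5 6
  1 1 2 3 4 5 6 7
  1 2 3 4 5 6 7 8

second differences of R give the permutation w = (8, 4, 6, 3, 5, 1, 7, 2).

ℓ(w)=19; the 5 essential cells (i,j,r):

[(1, 7, 0), (3, 3, 0), (3, 5, 1), (5, 2, 0), (7, 2, 1)]


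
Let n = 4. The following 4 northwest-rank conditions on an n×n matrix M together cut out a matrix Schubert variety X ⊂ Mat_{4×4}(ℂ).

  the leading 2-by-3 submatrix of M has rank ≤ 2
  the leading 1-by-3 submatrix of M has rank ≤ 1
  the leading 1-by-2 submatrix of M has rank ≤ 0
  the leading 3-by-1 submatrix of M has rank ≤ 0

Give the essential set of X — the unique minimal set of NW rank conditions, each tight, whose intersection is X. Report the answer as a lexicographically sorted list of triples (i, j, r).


Rank table r_w(4×4) implied by the 4 constraints:

  row 1: 0, 0, 1, 1
  row 2: 0, 1, 2, 2
  row 3: 0, 1, 2, 3
  row 4: 1, 2, 3, 4

hence w(1..4) = (3, 2, 4, 1).

D(w) has 4 cells with 2 SE-corners; essential set:

[(1, 2, 0), (3, 1, 0)]


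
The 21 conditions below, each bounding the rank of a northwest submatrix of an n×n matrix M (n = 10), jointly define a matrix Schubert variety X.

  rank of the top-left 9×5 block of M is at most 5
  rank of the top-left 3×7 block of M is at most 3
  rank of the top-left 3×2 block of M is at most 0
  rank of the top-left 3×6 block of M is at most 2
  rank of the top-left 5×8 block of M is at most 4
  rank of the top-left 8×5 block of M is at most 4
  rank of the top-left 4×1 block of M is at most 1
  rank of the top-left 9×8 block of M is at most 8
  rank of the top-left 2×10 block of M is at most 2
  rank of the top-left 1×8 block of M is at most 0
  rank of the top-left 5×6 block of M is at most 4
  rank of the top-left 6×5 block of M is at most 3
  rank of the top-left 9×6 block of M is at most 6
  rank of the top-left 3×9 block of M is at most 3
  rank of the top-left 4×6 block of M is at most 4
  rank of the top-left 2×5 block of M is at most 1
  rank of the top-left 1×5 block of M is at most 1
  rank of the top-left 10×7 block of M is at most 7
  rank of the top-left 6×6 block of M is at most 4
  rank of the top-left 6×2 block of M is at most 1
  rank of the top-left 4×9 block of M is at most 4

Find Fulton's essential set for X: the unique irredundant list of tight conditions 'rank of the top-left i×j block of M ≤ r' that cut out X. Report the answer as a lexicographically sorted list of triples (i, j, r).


The tightest implied rank at each (i,j), from the 21 conditions:

  R[1]: 0 | 0 | 0 | 0 | 0 | 0 | 0 | 0 | 1 | 1
  R[2]: 0 | 0 | 1 | 1 | 1 | 1 | 1 | 1 | 2 | 2
  R[3]: 0 | 0 | 1 | 2 | 2 | 2 | 2 | 2 | 3 | 3
  R[4]: 1 | 1 | 2 | 3 | 3 | 3 | 3 | 3 | 4 | 4
  R[5]: 1 | 1 | 2 | 3 | 3 | 4 | 4 | 4 | 5 | 5
  R[6]: 1 | 1 | 2 | 3 | 3 | 4 | 5 | 5 | 6 | 6
  R[7]: 1 | 2 | 3 | 4 | 4 | 5 | 6 | 6 | 7 | 7
  R[8]: 1 | 2 | 3 | 4 | 4 | 5 | 6 | 7 | 8 | 8
  R[9]: 1 | 2 | 3 | 4 | 5 | 6 | 7 | 8 | 9 | 9
  R[10]: 1 | 2 | 3 | 4 | 5 | 6 | 7 | 8 | 9 | 10

so w = (9, 3, 4, 1, 6, 7, 2, 8, 5, 10).

ℓ(w)=17; the 5 essential cells (i,j,r):

[(1, 8, 0), (3, 2, 0), (6, 2, 1), (6, 5, 3), (8, 5, 4)]


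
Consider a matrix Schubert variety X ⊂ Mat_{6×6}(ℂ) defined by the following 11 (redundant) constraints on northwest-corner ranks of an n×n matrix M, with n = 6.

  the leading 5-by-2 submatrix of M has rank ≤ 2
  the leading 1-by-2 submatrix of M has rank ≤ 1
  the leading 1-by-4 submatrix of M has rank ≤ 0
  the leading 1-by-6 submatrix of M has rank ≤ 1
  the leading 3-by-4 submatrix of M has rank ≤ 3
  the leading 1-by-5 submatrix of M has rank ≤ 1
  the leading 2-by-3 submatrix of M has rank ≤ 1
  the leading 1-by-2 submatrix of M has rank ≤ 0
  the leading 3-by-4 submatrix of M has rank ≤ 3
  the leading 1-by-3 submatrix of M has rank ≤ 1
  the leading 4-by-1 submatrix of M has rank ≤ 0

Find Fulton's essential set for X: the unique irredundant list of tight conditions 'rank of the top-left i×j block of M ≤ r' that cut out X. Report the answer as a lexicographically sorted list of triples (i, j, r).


Rank table r_w(6×6) implied by the 11 constraints:

  row 1: 0  0  0  0  1  1
  row 2: 0  1  1  1  2  2
  row 3: 0  1  2  2  3  3
  row 4: 0  1  2  3  4  4
  row 5: 1  2  3  4  5  5
  row 6: 1  2  3  4  5  6

hence w(1..6) = (5, 2, 3, 4, 1, 6).

ℓ(w)=7; the 2 essential cells (i,j,r):

[(1, 4, 0), (4, 1, 0)]


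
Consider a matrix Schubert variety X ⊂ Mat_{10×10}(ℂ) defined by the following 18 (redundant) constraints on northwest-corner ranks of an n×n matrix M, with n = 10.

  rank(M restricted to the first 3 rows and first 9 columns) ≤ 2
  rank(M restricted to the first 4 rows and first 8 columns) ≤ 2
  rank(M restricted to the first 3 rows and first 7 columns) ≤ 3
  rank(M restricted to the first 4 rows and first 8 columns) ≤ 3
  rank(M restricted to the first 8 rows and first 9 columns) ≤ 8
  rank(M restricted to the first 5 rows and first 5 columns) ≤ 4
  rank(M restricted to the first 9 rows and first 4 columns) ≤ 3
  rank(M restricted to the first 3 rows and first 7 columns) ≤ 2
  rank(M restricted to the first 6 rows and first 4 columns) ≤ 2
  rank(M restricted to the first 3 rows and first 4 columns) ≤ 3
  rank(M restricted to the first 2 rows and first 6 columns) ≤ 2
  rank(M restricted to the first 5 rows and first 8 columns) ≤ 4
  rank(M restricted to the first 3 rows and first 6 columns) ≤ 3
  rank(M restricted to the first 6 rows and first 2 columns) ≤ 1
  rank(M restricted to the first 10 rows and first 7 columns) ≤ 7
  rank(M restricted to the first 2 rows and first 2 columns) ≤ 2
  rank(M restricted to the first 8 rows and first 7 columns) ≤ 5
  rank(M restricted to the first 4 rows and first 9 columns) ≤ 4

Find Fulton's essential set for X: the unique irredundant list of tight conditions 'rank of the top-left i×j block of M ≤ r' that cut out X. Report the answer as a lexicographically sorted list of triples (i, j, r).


Rank table r_w(10×10) implied by the 18 constraints:

  i=1: 1, 1, 1, 1, 1, 1, 1, 1, 1, 1
  i=2: 1, 1, 2, 2, 2, 2, 2, 2, 2, 2
  i=3: 1, 1, 2, 2, 2, 2, 2, 2, 2, 3
  i=4: 1, 1, 2, 2, 2, 2, 2, 2, 3, 4
  i=5: 1, 1, 2, 2, 3, 3, 3, 3, 4, 5
  i=6: 1, 1, 2, 2, 3, 4, 4, 4, 5, 6
  i=7: 1, 2, 3, 3, 4, 5, 5, 5, 6, 7
  i=8: 1, 2, 3, 3, 4, 5, 5, 6, 7, 8
  i=9: 1, 2, 3, 3, 4, 5, 6, 7, 8, 9
  i=10: 1, 2, 3, 4, 5, 6, 7, 8, 9, 10

so w = (1, 3, 10, 9, 5, 6, 2, 8, 7, 4).

6 SE-corners of the 21-cell Rothe diagram give Ess(w):

[(3, 9, 2), (4, 8, 2), (6, 2, 1), (6, 4, 2), (8, 7, 5), (9, 4, 3)]


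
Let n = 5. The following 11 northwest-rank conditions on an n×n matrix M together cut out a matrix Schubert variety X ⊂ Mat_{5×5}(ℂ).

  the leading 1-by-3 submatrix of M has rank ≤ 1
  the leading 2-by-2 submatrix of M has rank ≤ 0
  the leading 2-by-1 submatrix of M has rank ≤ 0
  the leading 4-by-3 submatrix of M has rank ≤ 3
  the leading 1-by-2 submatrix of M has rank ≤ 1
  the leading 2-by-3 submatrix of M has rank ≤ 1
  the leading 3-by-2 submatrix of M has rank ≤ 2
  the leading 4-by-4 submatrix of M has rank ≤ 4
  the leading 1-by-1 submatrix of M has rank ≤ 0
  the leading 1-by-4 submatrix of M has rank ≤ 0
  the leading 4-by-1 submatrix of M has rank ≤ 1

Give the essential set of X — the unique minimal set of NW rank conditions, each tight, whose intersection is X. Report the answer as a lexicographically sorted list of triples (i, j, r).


Recovering R(i,j) via the rank-extension bound from the 11 conditions:

  i=1: 0  0  0  0  1
  i=2: 0  0  1  1  2
  i=3: 1  1  2  2  3
  i=4: 1  2  3  3  4
  i=5: 1  2  3  4  5

reading off 1-entries of Δ²R: w = (5, 3, 1, 2, 4).

2 SE-corners of the 6-cell Rothe diagram give Ess(w):

[(1, 4, 0), (2, 2, 0)]


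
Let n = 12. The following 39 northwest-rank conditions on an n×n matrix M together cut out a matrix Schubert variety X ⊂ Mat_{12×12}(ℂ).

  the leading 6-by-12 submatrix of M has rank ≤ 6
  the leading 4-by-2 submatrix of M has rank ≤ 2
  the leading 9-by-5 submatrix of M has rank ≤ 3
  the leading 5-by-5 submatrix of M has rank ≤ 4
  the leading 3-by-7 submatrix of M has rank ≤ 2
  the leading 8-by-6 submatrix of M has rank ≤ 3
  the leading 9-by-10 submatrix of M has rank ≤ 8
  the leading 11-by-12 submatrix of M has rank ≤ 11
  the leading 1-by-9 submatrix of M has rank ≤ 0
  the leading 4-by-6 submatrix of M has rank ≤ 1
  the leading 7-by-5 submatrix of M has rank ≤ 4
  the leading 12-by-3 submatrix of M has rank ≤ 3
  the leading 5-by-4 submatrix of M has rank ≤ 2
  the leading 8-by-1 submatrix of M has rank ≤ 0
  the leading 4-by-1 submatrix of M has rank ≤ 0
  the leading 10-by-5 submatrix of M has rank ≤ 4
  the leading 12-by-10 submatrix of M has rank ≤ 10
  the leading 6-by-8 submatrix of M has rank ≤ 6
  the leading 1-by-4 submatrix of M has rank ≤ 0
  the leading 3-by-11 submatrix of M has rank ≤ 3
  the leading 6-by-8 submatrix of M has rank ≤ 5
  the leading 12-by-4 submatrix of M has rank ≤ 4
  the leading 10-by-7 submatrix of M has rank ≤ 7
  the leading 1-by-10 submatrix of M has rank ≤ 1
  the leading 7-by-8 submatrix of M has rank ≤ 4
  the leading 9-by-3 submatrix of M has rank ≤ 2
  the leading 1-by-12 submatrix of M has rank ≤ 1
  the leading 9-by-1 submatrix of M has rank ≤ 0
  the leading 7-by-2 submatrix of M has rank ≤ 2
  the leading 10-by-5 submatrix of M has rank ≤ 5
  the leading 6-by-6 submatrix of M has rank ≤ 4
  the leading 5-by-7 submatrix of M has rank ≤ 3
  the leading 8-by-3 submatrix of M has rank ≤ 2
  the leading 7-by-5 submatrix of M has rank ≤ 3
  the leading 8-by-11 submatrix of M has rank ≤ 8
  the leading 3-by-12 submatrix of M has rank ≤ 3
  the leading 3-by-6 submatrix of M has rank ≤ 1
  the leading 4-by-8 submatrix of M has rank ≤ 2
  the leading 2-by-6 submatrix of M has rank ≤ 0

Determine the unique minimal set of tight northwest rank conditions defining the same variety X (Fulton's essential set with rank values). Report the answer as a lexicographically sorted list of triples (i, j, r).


Reconstructing r_w from the 39 given conditions:

  i=1: 0, 0, 0, 0, 0, 0, 0, 0, 0, 1, 1, 1
  i=2: 0, 0, 0, 0, 0, 0, 1, 1, 1, 2, 2, 2
  i=3: 0, 1, 1, 1, 1, 1, 2, 2, 2, 3, 3, 3
  i=4: 0, 1, 1, 1, 1, 1, 2, 2, 3, 4, 4, 4
  i=5: 0, 1, 2, 2, 2, 2, 3, 3, 4, 5, 5, 5
  i=6: 0, 1, 2, 3, 3, 3, 4, 4, 5, 6, 6, 6
  i=7: 0, 1, 2, 3, 3, 3, 4, 4, 5, 6, 7, 7
  i=8: 0, 1, 2, 3, 3, 3, 4, 5, 6, 7, 8, 8
  i=9: 0, 1, 2, 3, 3, 4, 5, 6, 7, 8, 9, 9
  i=10: 1, 2, 3, 4, 4, 5, 6, 7, 8, 9, 10, 10
  i=11: 1, 2, 3, 4, 5, 6, 7, 8, 9, 10, 11, 11
  i=12: 1, 2, 3, 4, 5, 6, 7, 8, 9, 10, 11, 12

hence w(1..12) = (10, 7, 2, 9, 3, 4, 11, 8, 6, 1, 5, 12).

|D(w)|=33, |Ess(w)|=8:

[(1, 9, 0), (2, 6, 0), (4, 6, 1), (4, 8, 2), (7, 8, 4), (8, 6, 3), (9, 1, 0), (9, 5, 3)]


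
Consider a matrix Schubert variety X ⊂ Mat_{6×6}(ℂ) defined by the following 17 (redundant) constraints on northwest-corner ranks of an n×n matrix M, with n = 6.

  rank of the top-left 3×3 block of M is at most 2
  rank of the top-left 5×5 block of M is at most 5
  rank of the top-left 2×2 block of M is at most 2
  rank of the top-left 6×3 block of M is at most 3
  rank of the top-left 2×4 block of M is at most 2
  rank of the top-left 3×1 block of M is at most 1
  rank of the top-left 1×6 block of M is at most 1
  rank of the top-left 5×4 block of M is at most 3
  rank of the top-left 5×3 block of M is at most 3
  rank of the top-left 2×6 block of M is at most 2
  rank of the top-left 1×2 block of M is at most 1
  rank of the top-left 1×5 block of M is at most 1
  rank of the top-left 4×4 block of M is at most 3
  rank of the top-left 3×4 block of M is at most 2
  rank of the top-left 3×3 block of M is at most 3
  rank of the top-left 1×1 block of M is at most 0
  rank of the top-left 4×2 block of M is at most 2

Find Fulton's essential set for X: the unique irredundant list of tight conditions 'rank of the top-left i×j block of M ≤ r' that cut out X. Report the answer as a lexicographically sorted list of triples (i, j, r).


Rank table r_w(6×6) implied by the 17 constraints:

  R[1]: 0  1  1  1  1  1
  R[2]: 1  2  2  2  2  2
  R[3]: 1  2  2  2  3  3
  R[4]: 1  2  3  3  4  4
  R[5]: 1  2  3  3  4  5
  R[6]: 1  2  3  4  5  6

second differences of R give the permutation w = (2, 1, 5, 3, 6, 4).

3 SE-corners of the 4-cell Rothe diagram give Ess(w):

[(1, 1, 0), (3, 4, 2), (5, 4, 3)]
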